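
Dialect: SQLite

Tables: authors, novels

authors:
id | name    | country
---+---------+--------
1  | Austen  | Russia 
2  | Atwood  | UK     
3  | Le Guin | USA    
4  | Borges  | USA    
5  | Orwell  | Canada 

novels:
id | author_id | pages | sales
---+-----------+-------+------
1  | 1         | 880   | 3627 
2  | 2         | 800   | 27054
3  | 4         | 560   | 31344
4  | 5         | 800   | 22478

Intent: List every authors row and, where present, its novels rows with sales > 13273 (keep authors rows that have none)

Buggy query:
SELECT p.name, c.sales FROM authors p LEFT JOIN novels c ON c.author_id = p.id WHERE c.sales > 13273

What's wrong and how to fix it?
Bug: Filtering c.sales in WHERE discards the NULL rows produced by LEFT JOIN, turning it into an inner join

Fix: Move the right-table condition into the ON clause so unmatched parents are kept

Corrected query:
SELECT p.name, c.sales FROM authors p LEFT JOIN novels c ON c.author_id = p.id AND c.sales > 13273

Result:
name    | sales
--------+------
Austen  | NULL 
Atwood  | 27054
Le Guin | NULL 
Borges  | 31344
Orwell  | 22478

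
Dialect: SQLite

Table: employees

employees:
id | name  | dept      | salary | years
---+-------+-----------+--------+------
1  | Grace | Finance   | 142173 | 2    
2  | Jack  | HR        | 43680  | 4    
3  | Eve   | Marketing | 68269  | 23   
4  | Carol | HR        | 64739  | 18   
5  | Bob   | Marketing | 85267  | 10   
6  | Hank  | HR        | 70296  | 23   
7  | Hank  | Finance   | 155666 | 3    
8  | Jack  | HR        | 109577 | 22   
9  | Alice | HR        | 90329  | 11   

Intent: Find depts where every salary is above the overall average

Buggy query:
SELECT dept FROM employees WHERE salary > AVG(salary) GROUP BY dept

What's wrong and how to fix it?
Bug: AVG() is an aggregate; it can't sit directly in WHERE

Fix: Compute the overall average in a scalar subquery and compare each group's MIN against it in HAVING

Corrected query:
SELECT dept FROM employees GROUP BY dept HAVING MIN(salary) > (SELECT AVG(salary) FROM employees)

Result:
dept   
-------
Finance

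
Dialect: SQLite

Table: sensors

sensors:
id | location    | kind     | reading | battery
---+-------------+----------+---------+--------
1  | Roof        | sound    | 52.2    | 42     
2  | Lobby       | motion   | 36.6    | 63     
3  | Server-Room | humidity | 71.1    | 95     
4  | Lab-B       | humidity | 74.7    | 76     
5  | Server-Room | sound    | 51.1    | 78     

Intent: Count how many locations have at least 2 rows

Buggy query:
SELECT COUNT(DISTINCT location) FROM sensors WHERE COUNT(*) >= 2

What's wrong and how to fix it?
Bug: COUNT(*) cannot appear in WHERE; the per-group count doesn't exist yet

Fix: Group first with HAVING COUNT(*) >= 2, then COUNT the resulting groups

Corrected query:
SELECT COUNT(*) FROM (SELECT location FROM sensors GROUP BY location HAVING COUNT(*) >= 2)

Result:
COUNT(*)
--------
1       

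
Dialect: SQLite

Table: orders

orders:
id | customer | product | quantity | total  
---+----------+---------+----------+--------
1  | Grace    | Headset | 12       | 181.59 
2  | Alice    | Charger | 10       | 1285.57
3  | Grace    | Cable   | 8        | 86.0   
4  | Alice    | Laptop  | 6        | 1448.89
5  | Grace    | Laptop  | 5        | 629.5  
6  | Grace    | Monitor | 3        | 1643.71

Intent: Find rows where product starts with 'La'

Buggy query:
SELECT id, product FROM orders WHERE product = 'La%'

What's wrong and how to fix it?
Bug: Wildcards only work with LIKE; '=' treats '%' as a literal character

Fix: Replace '=' with LIKE so 'La%' is treated as a pattern

Corrected query:
SELECT id, product FROM orders WHERE product LIKE 'La%'

Result:
id | product
---+--------
4  | Laptop 
5  | Laptop 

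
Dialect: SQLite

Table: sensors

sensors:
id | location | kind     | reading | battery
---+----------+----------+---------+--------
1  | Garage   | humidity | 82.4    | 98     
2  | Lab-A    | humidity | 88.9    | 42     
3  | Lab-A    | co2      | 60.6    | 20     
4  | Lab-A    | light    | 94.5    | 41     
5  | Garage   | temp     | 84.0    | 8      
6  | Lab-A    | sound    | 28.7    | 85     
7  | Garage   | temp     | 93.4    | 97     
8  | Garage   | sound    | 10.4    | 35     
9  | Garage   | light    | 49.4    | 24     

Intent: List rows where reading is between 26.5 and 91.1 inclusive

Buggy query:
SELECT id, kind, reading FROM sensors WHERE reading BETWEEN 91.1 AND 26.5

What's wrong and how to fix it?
Bug: BETWEEN expects the lower bound first; with 91.1 AND 26.5 the range is empty

Fix: Swap the bounds so the smaller value comes first

Corrected query:
SELECT id, kind, reading FROM sensors WHERE reading BETWEEN 26.5 AND 91.1

Result:
id | kind     | reading
---+----------+--------
1  | humidity | 82.4   
2  | humidity | 88.9   
3  | co2      | 60.6   
5  | temp     | 84     
6  | sound    | 28.7   
9  | light    | 49.4   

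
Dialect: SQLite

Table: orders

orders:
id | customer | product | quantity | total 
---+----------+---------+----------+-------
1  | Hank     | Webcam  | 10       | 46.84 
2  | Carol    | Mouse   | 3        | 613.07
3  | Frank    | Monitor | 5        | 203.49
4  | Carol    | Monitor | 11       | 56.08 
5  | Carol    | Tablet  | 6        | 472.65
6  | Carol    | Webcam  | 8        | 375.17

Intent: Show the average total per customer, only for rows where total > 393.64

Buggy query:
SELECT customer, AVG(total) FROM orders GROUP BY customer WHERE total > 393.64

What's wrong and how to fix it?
Bug: WHERE cannot follow GROUP BY

Fix: Place WHERE between FROM and GROUP BY

Corrected query:
SELECT customer, AVG(total) FROM orders WHERE total > 393.64 GROUP BY customer

Result:
customer | AVG(total)
---------+-----------
Carol    | 542.86    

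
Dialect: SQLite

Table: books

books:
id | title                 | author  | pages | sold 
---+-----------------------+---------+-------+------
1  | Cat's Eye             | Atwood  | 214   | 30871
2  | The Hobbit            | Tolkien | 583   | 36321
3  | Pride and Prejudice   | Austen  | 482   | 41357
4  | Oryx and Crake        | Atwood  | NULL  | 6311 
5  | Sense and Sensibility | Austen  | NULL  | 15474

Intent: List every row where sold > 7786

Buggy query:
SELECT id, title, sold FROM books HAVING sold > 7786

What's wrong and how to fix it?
Bug: HAVING filters the output of aggregation, but this query has no GROUP BY and no aggregate functions, so SQLite rejects it (HAVING clause on a non-aggregate query); the condition here is per row

Fix: Use WHERE for row-level filtering

Corrected query:
SELECT id, title, sold FROM books WHERE sold > 7786

Result:
id | title                 | sold 
---+-----------------------+------
1  | Cat's Eye             | 30871
2  | The Hobbit            | 36321
3  | Pride and Prejudice   | 41357
5  | Sense and Sensibility | 15474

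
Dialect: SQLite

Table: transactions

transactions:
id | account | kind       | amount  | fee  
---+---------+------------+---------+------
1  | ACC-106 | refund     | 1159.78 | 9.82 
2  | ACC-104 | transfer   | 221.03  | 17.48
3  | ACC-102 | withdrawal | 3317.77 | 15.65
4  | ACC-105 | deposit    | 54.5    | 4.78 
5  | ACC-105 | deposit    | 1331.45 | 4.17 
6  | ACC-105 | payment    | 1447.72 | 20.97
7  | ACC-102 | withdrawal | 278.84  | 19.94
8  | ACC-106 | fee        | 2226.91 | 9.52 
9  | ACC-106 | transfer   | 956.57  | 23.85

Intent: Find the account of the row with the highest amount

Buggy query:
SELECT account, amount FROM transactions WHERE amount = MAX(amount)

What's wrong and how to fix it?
Bug: WHERE is evaluated per row; an aggregate over the whole table isn't defined there

Fix: Use a subquery: WHERE amount = (SELECT MAX(amount) FROM transactions)

Corrected query:
SELECT account, amount FROM transactions WHERE amount = (SELECT MAX(amount) FROM transactions)

Result:
account | amount 
--------+--------
ACC-102 | 3317.77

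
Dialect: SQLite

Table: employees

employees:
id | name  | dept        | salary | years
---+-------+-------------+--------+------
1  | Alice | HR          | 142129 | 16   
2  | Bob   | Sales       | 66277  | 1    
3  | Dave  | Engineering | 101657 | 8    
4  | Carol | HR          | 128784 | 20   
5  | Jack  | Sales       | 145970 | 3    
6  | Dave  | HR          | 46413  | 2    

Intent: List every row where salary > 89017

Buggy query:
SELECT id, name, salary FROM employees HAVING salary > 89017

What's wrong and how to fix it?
Bug: This is a non-aggregate query (no GROUP BY, no aggregates), so in SQLite the HAVING clause is invalid here; a row-level condition belongs in WHERE

Fix: Use WHERE for row-level filtering

Corrected query:
SELECT id, name, salary FROM employees WHERE salary > 89017

Result:
id | name  | salary
---+-------+-------
1  | Alice | 142129
3  | Dave  | 101657
4  | Carol | 128784
5  | Jack  | 145970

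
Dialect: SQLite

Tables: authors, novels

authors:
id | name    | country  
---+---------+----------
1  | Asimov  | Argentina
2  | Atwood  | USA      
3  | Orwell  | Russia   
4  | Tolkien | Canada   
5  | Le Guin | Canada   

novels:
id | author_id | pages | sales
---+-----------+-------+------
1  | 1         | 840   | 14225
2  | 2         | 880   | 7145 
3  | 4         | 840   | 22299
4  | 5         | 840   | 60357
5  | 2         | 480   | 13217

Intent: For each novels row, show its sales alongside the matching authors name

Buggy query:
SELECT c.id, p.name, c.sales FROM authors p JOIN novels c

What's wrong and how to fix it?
Bug: JOIN with no ON clause produces a cartesian product; every novels row pairs with every authors row

Fix: Specify the join condition linking the foreign key to the parent id

Corrected query:
SELECT c.id, p.name, c.sales FROM authors p JOIN novels c ON c.author_id = p.id

Result:
id | name    | sales
---+---------+------
1  | Asimov  | 14225
2  | Atwood  | 7145 
3  | Tolkien | 22299
4  | Le Guin | 60357
5  | Atwood  | 13217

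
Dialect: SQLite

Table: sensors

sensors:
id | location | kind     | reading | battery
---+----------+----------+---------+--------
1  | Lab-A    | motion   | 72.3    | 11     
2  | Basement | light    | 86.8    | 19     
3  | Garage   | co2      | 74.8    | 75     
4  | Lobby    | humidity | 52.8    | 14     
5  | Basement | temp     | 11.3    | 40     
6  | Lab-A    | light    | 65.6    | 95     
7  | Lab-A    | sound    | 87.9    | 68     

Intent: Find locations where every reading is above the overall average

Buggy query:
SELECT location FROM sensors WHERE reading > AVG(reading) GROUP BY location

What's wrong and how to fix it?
Bug: WHERE evaluates per row before aggregation, so AVG() is unavailable

Fix: Compute the overall average in a scalar subquery and compare each group's MIN against it in HAVING

Corrected query:
SELECT location FROM sensors GROUP BY location HAVING MIN(reading) > (SELECT AVG(reading) FROM sensors)

Result:
location
--------
Garage  
Lab-A   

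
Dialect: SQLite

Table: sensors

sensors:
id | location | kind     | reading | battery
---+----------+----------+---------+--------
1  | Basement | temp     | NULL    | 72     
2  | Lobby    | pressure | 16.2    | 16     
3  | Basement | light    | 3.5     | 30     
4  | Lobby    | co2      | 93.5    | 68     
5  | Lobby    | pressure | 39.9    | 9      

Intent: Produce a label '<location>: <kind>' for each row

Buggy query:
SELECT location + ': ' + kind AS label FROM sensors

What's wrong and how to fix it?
Bug: '+' is numeric addition; on text columns SQLite converts them to 0 instead of concatenating

Fix: Replace + with || to concatenate text

Corrected query:
SELECT location || ': ' || kind AS label FROM sensors

Result:
label          
---------------
Basement: temp 
Lobby: pressure
Basement: light
Lobby: co2     
Lobby: pressure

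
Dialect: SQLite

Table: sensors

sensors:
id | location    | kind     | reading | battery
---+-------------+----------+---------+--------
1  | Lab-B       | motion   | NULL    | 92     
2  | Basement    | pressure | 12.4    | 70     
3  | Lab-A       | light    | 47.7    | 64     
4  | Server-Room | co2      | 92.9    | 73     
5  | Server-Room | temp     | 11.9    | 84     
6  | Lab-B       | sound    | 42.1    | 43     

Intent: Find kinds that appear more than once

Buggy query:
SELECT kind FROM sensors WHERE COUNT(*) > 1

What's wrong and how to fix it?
Bug: WHERE can't reference COUNT(*); aggregates are computed after WHERE

Fix: GROUP BY kind, then filter groups with HAVING COUNT(*) > 1

Corrected query:
SELECT kind FROM sensors GROUP BY kind HAVING COUNT(*) > 1

Result:
(no rows)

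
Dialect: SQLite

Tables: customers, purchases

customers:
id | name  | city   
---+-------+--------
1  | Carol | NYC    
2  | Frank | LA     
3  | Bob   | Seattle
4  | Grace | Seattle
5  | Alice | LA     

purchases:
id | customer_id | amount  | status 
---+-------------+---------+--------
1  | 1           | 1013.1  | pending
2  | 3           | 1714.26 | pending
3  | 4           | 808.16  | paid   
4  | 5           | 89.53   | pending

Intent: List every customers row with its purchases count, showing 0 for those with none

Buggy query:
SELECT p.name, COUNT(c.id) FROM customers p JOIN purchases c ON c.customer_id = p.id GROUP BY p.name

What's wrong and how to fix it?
Bug: An inner join excludes parents with zero children

Fix: Use LEFT JOIN so parents without children still appear (COUNT(c.id) gives 0)

Corrected query:
SELECT p.name, COUNT(c.id) FROM customers p LEFT JOIN purchases c ON c.customer_id = p.id GROUP BY p.name

Result:
name  | COUNT(c.id)
------+------------
Alice | 1          
Bob   | 1          
Carol | 1          
Frank | 0          
Grace | 1          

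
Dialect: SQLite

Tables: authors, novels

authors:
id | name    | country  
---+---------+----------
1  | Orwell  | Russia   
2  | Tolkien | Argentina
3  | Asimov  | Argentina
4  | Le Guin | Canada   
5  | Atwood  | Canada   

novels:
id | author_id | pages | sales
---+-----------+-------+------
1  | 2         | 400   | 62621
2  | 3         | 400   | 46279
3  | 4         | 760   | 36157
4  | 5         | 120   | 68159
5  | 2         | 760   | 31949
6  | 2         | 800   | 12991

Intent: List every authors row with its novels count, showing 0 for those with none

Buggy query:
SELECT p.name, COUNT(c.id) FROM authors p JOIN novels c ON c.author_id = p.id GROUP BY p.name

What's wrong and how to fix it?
Bug: An inner join excludes parents with zero children

Fix: Switch to LEFT JOIN to retain unmatched parent rows

Corrected query:
SELECT p.name, COUNT(c.id) FROM authors p LEFT JOIN novels c ON c.author_id = p.id GROUP BY p.name

Result:
name    | COUNT(c.id)
--------+------------
Asimov  | 1          
Atwood  | 1          
Le Guin | 1          
Orwell  | 0          
Tolkien | 3          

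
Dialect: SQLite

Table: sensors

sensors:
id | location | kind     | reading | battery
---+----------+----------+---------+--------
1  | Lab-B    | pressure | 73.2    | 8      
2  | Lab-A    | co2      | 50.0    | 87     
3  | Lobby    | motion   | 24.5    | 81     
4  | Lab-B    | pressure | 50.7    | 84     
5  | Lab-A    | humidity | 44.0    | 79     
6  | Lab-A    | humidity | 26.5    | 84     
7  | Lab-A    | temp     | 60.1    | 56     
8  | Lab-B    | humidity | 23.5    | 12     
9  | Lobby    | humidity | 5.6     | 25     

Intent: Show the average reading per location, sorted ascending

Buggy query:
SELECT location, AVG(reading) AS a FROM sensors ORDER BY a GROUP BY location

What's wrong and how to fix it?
Bug: GROUP BY must precede ORDER BY

Fix: Move ORDER BY to the end, after GROUP BY

Corrected query:
SELECT location, AVG(reading) AS a FROM sensors GROUP BY location ORDER BY a

Result:
location | a        
---------+----------
Lobby    | 15.05    
Lab-A    | 45.15    
Lab-B    | 49.133333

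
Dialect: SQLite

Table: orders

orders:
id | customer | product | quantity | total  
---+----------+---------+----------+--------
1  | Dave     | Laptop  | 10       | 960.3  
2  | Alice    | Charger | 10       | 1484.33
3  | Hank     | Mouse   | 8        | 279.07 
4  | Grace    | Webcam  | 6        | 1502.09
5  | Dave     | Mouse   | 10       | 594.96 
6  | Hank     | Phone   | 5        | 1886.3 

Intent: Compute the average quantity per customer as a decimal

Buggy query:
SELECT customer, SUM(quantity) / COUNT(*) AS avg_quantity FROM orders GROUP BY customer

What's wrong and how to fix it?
Bug: Both operands are integers, so '/' performs integer division and truncates

Fix: Multiply by 1.0 (or CAST to REAL) to force floating-point division

Corrected query:
SELECT customer, SUM(quantity) * 1.0 / COUNT(*) AS avg_quantity FROM orders GROUP BY customer

Result:
customer | avg_quantity
---------+-------------
Alice    | 10          
Dave     | 10          
Grace    | 6           
Hank     | 6.5         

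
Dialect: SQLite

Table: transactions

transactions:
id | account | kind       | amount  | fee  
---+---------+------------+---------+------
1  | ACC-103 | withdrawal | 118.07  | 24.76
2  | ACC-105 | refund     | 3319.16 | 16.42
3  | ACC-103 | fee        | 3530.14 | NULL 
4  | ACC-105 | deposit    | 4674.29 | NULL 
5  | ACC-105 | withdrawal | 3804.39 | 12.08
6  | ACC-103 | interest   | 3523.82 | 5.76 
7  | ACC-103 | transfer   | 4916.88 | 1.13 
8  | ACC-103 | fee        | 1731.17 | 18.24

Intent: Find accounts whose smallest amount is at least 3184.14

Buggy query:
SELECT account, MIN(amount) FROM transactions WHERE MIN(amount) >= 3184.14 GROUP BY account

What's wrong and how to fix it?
Bug: Aggregates like MIN are computed per group after WHERE runs

Fix: Use HAVING for the per-group MIN condition

Corrected query:
SELECT account, MIN(amount) FROM transactions GROUP BY account HAVING MIN(amount) >= 3184.14

Result:
account | MIN(amount)
--------+------------
ACC-105 | 3319.16    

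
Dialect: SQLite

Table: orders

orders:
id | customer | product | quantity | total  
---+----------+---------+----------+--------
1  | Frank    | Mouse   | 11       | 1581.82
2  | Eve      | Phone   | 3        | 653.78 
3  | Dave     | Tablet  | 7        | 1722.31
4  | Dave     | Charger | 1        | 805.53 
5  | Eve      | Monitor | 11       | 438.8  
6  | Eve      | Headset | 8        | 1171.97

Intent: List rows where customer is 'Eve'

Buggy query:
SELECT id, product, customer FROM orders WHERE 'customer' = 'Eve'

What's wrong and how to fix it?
Bug: Single quotes denote string literals in SQL; the column name is being compared as a constant string

Fix: Remove the quotes around the column name (or use double quotes for an identifier)

Corrected query:
SELECT id, product, customer FROM orders WHERE customer = 'Eve'

Result:
id | product | customer
---+---------+---------
2  | Phone   | Eve     
5  | Monitor | Eve     
6  | Headset | Eve     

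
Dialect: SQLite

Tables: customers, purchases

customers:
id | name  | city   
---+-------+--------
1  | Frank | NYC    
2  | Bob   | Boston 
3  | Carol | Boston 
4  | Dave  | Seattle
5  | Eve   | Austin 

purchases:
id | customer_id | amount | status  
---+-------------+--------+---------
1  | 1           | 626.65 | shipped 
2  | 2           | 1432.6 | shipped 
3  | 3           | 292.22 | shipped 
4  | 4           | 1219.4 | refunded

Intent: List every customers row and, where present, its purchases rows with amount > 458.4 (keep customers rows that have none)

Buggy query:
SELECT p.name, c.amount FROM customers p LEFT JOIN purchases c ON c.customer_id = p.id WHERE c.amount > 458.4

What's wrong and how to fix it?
Bug: A WHERE condition on the right-hand table after LEFT JOIN drops unmatched parents

Fix: Put 'c.amount > 458.4' in the JOIN's ON clause instead of WHERE

Corrected query:
SELECT p.name, c.amount FROM customers p LEFT JOIN purchases c ON c.customer_id = p.id AND c.amount > 458.4

Result:
name  | amount
------+-------
Frank | 626.65
Bob   | 1432.6
Carol | NULL  
Dave  | 1219.4
Eve   | NULL  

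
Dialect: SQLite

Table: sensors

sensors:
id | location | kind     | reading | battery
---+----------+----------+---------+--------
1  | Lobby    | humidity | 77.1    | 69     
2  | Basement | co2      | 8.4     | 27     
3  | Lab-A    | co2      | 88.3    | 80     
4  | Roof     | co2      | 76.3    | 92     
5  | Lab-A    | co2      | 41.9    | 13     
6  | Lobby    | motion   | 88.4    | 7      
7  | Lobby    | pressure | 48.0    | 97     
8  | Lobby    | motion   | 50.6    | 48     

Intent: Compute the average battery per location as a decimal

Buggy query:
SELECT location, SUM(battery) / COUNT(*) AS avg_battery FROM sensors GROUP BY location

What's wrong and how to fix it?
Bug: SUM(battery) and COUNT(*) are both integers; the division truncates the fractional part

Fix: Multiply by 1.0 (or CAST to REAL) to force floating-point division

Corrected query:
SELECT location, SUM(battery) * 1.0 / COUNT(*) AS avg_battery FROM sensors GROUP BY location

Result:
location | avg_battery
---------+------------
Basement | 27         
Lab-A    | 46.5       
Lobby    | 55.25      
Roof     | 92         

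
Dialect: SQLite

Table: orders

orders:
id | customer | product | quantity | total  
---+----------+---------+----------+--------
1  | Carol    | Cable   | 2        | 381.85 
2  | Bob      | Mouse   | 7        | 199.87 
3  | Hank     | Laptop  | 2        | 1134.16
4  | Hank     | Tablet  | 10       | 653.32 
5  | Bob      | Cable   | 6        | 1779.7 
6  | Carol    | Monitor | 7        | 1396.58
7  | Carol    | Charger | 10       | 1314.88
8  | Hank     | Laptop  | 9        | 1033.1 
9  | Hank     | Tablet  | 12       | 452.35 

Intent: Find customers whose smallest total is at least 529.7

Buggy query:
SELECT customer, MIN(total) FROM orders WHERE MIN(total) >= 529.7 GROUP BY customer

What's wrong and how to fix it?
Bug: Aggregates like MIN are computed per group after WHERE runs

Fix: Use HAVING for the per-group MIN condition

Corrected query:
SELECT customer, MIN(total) FROM orders GROUP BY customer HAVING MIN(total) >= 529.7

Result:
(no rows)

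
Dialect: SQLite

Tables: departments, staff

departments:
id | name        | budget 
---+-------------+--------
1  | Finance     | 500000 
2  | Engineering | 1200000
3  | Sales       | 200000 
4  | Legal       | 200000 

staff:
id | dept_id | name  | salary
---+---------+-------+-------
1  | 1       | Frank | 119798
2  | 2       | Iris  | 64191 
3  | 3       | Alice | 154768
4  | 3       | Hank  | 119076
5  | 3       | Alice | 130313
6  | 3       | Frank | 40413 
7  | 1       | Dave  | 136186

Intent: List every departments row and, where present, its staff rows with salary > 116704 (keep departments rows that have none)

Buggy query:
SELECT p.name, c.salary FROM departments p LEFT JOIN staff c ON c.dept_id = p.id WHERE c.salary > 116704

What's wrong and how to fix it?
Bug: Filtering c.salary in WHERE discards the NULL rows produced by LEFT JOIN, turning it into an inner join

Fix: Move the right-table condition into the ON clause so unmatched parents are kept

Corrected query:
SELECT p.name, c.salary FROM departments p LEFT JOIN staff c ON c.dept_id = p.id AND c.salary > 116704

Result:
name        | salary
------------+-------
Finance     | 119798
Finance     | 136186
Engineering | NULL  
Sales       | 119076
Sales       | 130313
Sales       | 154768
Legal       | NULL  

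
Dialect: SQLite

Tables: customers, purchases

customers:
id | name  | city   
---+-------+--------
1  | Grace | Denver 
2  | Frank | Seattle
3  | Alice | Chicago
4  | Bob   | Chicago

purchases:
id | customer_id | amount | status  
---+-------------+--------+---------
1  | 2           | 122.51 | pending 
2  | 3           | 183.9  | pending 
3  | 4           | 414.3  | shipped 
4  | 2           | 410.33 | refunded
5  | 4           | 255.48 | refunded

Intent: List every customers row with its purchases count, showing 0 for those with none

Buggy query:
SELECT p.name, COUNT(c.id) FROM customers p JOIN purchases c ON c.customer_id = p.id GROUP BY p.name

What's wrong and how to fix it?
Bug: An inner join excludes parents with zero children

Fix: Switch to LEFT JOIN to retain unmatched parent rows

Corrected query:
SELECT p.name, COUNT(c.id) FROM customers p LEFT JOIN purchases c ON c.customer_id = p.id GROUP BY p.name

Result:
name  | COUNT(c.id)
------+------------
Alice | 1          
Bob   | 2          
Frank | 2          
Grace | 0          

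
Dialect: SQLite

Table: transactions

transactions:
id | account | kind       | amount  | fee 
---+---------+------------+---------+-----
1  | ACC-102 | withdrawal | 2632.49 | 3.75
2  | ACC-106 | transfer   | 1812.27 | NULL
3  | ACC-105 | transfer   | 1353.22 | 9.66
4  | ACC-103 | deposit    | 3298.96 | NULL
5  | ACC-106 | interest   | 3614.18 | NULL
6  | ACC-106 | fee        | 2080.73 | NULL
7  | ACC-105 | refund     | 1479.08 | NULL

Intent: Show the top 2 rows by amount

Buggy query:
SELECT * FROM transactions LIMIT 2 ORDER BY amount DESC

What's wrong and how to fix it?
Bug: LIMIT must come after ORDER BY

Fix: Swap the clauses: ORDER BY first, then LIMIT

Corrected query:
SELECT * FROM transactions ORDER BY amount DESC LIMIT 2

Result:
id | account | kind     | amount  | fee 
---+---------+----------+---------+-----
5  | ACC-106 | interest | 3614.18 | NULL
4  | ACC-103 | deposit  | 3298.96 | NULL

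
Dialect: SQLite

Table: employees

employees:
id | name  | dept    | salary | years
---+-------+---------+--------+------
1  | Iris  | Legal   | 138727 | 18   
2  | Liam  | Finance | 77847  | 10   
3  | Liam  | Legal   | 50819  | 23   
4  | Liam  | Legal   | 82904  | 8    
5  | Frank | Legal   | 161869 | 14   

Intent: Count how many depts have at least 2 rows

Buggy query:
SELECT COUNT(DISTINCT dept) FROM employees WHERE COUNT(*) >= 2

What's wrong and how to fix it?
Bug: WHERE filters individual rows, not groups, so a group-level COUNT is invalid there

Fix: Use a subquery that GROUPs and filters with HAVING, then count its rows

Corrected query:
SELECT COUNT(*) FROM (SELECT dept FROM employees GROUP BY dept HAVING COUNT(*) >= 2)

Result:
COUNT(*)
--------
1       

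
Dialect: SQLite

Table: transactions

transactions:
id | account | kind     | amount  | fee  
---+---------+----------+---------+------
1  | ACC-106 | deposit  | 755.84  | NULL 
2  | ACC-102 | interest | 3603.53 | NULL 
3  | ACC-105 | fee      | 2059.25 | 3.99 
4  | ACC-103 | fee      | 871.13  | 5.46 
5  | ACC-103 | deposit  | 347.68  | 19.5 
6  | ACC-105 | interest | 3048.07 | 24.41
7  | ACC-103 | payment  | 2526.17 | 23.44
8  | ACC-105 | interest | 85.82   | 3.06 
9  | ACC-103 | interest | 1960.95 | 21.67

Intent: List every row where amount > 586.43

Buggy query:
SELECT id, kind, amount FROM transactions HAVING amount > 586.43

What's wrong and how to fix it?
Bug: This is a non-aggregate query (no GROUP BY, no aggregates), so in SQLite the HAVING clause is invalid here; a row-level condition belongs in WHERE

Fix: Use WHERE for row-level filtering

Corrected query:
SELECT id, kind, amount FROM transactions WHERE amount > 586.43

Result:
id | kind     | amount 
---+----------+--------
1  | deposit  | 755.84 
2  | interest | 3603.53
3  | fee      | 2059.25
4  | fee      | 871.13 
6  | interest | 3048.07
7  | payment  | 2526.17
9  | interest | 1960.95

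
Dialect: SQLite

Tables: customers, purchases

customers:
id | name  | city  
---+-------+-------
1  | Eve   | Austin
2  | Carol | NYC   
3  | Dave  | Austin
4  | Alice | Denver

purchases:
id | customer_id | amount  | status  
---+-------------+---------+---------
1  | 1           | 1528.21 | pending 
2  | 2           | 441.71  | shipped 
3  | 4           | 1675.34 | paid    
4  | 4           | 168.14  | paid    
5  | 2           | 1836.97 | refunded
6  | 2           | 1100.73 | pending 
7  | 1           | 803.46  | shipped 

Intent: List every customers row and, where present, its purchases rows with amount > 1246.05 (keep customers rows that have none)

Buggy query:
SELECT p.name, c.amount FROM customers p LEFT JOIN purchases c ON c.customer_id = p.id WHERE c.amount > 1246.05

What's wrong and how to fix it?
Bug: A WHERE condition on the right-hand table after LEFT JOIN drops unmatched parents

Fix: Put 'c.amount > 1246.05' in the JOIN's ON clause instead of WHERE

Corrected query:
SELECT p.name, c.amount FROM customers p LEFT JOIN purchases c ON c.customer_id = p.id AND c.amount > 1246.05

Result:
name  | amount 
------+--------
Eve   | 1528.21
Carol | 1836.97
Dave  | NULL   
Alice | 1675.34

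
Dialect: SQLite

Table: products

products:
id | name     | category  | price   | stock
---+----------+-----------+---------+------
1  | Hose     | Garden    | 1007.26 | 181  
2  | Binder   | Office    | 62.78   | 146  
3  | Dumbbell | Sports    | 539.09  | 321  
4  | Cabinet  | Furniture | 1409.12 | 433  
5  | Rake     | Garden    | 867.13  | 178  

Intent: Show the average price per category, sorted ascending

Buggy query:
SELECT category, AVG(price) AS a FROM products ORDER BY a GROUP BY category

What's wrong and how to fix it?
Bug: GROUP BY must precede ORDER BY

Fix: Reorder: SELECT … FROM … GROUP BY … ORDER BY …

Corrected query:
SELECT category, AVG(price) AS a FROM products GROUP BY category ORDER BY a

Result:
category  | a      
----------+--------
Office    | 62.78  
Sports    | 539.09 
Garden    | 937.195
Furniture | 1409.12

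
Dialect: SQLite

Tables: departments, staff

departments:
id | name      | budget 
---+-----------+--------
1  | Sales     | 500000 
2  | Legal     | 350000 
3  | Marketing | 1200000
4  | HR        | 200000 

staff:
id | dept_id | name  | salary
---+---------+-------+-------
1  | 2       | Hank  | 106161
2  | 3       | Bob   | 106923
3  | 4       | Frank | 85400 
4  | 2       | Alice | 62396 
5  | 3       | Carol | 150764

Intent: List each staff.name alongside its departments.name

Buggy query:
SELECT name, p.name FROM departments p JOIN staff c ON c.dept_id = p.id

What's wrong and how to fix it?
Bug: Both tables have a 'name' column; the unqualified reference is ambiguous

Fix: Prefix ambiguous columns with the table alias

Corrected query:
SELECT c.name, p.name FROM departments p JOIN staff c ON c.dept_id = p.id

Result:
name  | name     
------+----------
Hank  | Legal    
Bob   | Marketing
Frank | HR       
Alice | Legal    
Carol | Marketing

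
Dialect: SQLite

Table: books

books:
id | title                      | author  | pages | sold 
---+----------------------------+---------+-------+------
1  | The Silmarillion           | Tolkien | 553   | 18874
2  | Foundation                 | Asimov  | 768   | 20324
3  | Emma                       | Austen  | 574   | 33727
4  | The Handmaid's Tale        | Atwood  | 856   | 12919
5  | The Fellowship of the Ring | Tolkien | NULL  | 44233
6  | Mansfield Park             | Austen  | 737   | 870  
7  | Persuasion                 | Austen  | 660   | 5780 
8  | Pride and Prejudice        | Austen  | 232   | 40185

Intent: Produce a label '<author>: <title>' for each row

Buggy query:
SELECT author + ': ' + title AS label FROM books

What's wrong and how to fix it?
Bug: '+' is numeric addition; on text columns SQLite converts them to 0 instead of concatenating

Fix: Replace + with || to concatenate text

Corrected query:
SELECT author || ': ' || title AS label FROM books

Result:
label                              
-----------------------------------
Tolkien: The Silmarillion          
Asimov: Foundation                 
Austen: Emma                       
Atwood: The Handmaid's Tale        
Tolkien: The Fellowship of the Ring
Austen: Mansfield Park             
Austen: Persuasion                 
Austen: Pride and Prejudice        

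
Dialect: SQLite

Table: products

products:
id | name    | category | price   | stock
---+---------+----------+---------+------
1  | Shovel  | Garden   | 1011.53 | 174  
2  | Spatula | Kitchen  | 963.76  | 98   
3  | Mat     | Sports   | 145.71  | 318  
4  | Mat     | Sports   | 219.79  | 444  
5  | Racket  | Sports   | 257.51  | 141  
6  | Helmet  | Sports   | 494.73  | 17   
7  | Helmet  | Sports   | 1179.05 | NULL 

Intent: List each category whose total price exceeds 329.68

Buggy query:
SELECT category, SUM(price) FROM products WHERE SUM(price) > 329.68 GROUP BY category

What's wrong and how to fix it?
Bug: Aggregate functions cannot appear in a WHERE clause

Fix: Use HAVING (which filters groups after aggregation) instead of WHERE

Corrected query:
SELECT category, SUM(price) FROM products GROUP BY category HAVING SUM(price) > 329.68

Result:
category | SUM(price)
---------+-----------
Garden   | 1011.53   
Kitchen  | 963.76    
Sports   | 2296.79   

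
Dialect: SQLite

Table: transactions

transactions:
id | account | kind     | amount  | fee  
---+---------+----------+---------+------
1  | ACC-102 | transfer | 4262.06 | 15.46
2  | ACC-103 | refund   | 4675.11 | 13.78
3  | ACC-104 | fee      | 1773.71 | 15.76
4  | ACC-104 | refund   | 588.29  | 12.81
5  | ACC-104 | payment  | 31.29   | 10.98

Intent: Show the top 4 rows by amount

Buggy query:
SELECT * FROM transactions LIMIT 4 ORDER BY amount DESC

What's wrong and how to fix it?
Bug: LIMIT must come after ORDER BY

Fix: Swap the clauses: ORDER BY first, then LIMIT

Corrected query:
SELECT * FROM transactions ORDER BY amount DESC LIMIT 4

Result:
id | account | kind     | amount  | fee  
---+---------+----------+---------+------
2  | ACC-103 | refund   | 4675.11 | 13.78
1  | ACC-102 | transfer | 4262.06 | 15.46
3  | ACC-104 | fee      | 1773.71 | 15.76
4  | ACC-104 | refund   | 588.29  | 12.81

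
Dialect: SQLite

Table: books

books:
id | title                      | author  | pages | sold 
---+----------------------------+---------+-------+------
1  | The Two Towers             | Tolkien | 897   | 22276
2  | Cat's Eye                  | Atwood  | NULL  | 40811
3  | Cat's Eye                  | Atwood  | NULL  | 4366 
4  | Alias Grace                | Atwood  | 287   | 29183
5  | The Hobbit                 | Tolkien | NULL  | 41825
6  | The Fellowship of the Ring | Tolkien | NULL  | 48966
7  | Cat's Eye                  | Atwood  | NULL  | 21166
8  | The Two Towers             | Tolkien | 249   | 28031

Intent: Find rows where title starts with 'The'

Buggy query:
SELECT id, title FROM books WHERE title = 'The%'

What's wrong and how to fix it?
Bug: Wildcards only work with LIKE; '=' treats '%' as a literal character

Fix: Use LIKE for wildcard pattern matching

Corrected query:
SELECT id, title FROM books WHERE title LIKE 'The%'

Result:
id | title                     
---+---------------------------
1  | The Two Towers            
5  | The Hobbit                
6  | The Fellowship of the Ring
8  | The Two Towers            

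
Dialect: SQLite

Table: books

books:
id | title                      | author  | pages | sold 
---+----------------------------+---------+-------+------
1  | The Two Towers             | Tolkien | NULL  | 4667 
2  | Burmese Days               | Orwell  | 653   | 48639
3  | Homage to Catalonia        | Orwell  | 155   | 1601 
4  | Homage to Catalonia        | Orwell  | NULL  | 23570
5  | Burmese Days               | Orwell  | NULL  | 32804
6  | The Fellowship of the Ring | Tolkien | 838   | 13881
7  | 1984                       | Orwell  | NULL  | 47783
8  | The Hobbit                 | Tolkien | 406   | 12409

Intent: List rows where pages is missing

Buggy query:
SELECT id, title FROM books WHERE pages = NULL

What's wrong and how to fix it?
Bug: Comparing to NULL with '=' never matches; NULL = NULL is unknown, not true

Fix: Replace '= NULL' with 'IS NULL'

Corrected query:
SELECT id, title FROM books WHERE pages IS NULL

Result:
id | title              
---+--------------------
1  | The Two Towers     
4  | Homage to Catalonia
5  | Burmese Days       
7  | 1984               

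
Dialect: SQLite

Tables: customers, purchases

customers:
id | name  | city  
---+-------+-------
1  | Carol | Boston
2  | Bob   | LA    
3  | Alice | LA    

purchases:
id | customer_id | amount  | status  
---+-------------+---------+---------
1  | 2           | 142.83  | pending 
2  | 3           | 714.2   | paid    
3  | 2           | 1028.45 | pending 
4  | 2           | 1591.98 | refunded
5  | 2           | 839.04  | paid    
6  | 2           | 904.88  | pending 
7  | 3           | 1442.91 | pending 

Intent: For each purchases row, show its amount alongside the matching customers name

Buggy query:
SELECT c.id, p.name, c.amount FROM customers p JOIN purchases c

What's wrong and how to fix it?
Bug: JOIN with no ON clause produces a cartesian product; every purchases row pairs with every customers row

Fix: Add ON c.customer_id = p.id to the JOIN

Corrected query:
SELECT c.id, p.name, c.amount FROM customers p JOIN purchases c ON c.customer_id = p.id

Result:
id | name  | amount 
---+-------+--------
1  | Bob   | 142.83 
2  | Alice | 714.2  
3  | Bob   | 1028.45
4  | Bob   | 1591.98
5  | Bob   | 839.04 
6  | Bob   | 904.88 
7  | Alice | 1442.91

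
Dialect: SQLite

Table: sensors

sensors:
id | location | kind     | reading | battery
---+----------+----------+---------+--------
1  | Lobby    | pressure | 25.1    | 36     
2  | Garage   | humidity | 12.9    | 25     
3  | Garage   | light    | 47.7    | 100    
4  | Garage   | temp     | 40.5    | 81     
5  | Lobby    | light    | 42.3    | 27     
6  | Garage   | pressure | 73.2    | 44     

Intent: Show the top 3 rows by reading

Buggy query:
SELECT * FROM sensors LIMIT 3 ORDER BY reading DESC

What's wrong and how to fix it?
Bug: ORDER BY cannot follow LIMIT; LIMIT is the final clause

Fix: Swap the clauses: ORDER BY first, then LIMIT

Corrected query:
SELECT * FROM sensors ORDER BY reading DESC LIMIT 3

Result:
id | location | kind     | reading | battery
---+----------+----------+---------+--------
6  | Garage   | pressure | 73.2    | 44     
3  | Garage   | light    | 47.7    | 100    
5  | Lobby    | light    | 42.3    | 27     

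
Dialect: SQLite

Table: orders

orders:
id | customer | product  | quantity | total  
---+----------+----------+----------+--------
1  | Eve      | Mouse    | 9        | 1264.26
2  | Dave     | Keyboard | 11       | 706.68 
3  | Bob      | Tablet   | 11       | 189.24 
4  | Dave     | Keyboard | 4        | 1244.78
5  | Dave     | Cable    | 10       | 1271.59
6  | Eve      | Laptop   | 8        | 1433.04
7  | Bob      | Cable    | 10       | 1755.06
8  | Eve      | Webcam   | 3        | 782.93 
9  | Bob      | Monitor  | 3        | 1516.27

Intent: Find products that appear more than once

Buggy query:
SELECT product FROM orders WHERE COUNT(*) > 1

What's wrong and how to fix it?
Bug: WHERE can't reference COUNT(*); aggregates are computed after WHERE

Fix: GROUP BY product, then filter groups with HAVING COUNT(*) > 1

Corrected query:
SELECT product FROM orders GROUP BY product HAVING COUNT(*) > 1

Result:
product 
--------
Cable   
Keyboard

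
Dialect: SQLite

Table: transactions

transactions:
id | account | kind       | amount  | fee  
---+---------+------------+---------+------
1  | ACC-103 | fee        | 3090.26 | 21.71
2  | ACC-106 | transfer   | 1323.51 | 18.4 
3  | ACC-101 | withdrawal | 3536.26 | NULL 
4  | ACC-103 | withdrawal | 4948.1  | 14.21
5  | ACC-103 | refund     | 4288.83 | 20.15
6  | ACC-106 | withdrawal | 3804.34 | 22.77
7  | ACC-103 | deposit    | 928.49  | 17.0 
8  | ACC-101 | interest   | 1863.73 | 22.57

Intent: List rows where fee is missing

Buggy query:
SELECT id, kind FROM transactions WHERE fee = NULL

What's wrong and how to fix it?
Bug: '= NULL' is always unknown in SQL three-valued logic, so no rows match

Fix: Replace '= NULL' with 'IS NULL'

Corrected query:
SELECT id, kind FROM transactions WHERE fee IS NULL

Result:
id | kind      
---+-----------
3  | withdrawal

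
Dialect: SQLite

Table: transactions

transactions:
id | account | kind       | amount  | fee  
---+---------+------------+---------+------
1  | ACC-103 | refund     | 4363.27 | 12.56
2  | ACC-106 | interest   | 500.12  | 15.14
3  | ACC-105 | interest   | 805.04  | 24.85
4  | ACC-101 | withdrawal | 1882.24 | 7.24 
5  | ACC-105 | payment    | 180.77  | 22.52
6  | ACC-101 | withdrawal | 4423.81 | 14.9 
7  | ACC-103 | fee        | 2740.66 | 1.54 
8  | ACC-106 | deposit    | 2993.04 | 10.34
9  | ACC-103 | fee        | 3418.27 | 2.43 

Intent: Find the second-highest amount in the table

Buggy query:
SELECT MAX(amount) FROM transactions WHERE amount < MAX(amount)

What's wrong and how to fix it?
Bug: MAX(amount) on the right of the comparison is an aggregate-in-WHERE error

Fix: Compute the overall MAX in a subquery, then take MAX of rows below it

Corrected query:
SELECT MAX(amount) FROM transactions WHERE amount < (SELECT MAX(amount) FROM transactions)

Result:
MAX(amount)
-----------
4363.27    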